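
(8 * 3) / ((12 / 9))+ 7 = 25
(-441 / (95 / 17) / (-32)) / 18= 833 / 6080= 0.14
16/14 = 8/7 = 1.14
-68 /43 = -1.58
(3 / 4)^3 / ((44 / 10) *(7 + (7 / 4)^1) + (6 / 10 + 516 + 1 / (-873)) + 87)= 117855 / 179376736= 0.00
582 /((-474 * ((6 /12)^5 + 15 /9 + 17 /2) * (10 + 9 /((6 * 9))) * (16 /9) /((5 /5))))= -31428 /4717801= -0.01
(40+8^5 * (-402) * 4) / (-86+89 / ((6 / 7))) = -316145424 / 107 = -2954630.13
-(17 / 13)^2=-289 / 169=-1.71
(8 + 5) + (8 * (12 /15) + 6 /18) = 296 /15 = 19.73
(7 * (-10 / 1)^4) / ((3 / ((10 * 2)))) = 1400000 / 3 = 466666.67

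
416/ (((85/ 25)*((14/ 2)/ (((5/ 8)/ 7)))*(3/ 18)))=9.36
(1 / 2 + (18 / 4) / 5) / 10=7 / 50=0.14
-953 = -953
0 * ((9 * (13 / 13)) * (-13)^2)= 0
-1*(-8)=8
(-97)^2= 9409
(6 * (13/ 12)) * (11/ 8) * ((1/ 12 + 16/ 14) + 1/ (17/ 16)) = 442585/ 22848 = 19.37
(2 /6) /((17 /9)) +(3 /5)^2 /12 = 351 /1700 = 0.21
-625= -625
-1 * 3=-3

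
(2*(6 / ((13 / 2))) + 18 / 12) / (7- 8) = -87 / 26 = -3.35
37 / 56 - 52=-2875 / 56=-51.34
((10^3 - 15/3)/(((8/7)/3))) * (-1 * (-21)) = 438795/8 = 54849.38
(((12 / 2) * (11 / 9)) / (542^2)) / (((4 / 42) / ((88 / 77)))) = 22 / 73441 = 0.00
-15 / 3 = -5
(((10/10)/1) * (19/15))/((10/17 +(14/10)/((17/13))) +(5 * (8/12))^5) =26163/8534263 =0.00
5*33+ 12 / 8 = 333 / 2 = 166.50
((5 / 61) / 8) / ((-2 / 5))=-25 / 976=-0.03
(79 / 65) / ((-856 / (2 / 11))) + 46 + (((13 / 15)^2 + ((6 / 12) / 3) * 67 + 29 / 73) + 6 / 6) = 59.31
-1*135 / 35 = -27 / 7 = -3.86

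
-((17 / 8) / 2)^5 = -1419857 / 1048576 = -1.35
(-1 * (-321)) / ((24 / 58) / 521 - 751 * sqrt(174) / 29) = -632553348673 * sqrt(174) / 8879393735530 - 9699978 / 4439696867765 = -0.94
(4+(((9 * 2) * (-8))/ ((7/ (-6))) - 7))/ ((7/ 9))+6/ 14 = 7608/ 49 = 155.27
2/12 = 0.17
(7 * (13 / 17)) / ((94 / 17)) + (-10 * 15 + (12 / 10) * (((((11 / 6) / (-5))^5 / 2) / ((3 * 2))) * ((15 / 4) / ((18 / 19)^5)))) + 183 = 195463113641257697 / 5754868300800000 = 33.96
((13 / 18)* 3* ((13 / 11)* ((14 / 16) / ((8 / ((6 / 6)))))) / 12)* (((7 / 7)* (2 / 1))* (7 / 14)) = 1183 / 50688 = 0.02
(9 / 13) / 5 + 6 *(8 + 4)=4689 / 65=72.14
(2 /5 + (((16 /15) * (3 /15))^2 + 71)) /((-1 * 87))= -401881 /489375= -0.82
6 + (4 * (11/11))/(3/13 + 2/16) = 638/37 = 17.24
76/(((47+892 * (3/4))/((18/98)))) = 171/8771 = 0.02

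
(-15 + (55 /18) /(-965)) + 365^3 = 168930580129 /3474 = 48627110.00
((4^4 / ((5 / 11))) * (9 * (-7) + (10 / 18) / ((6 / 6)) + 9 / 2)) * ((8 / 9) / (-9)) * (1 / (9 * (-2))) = -5874176 / 32805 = -179.06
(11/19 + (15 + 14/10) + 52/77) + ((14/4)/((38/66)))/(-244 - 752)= 85719979/4857160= 17.65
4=4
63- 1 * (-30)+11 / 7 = 662 / 7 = 94.57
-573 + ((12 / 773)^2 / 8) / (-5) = -1711920603 / 2987645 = -573.00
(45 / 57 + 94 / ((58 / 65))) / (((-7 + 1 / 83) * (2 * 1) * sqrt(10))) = -60673 * sqrt(10) / 79895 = -2.40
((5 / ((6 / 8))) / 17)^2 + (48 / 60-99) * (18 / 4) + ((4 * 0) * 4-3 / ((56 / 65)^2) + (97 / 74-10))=-685804312099 / 1508996160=-454.48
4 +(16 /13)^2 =932 /169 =5.51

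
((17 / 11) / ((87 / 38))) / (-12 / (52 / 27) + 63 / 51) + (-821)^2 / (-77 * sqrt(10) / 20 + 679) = 14828902 * sqrt(10) / 2633673 + 460456596145787 / 463758211224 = 1010.69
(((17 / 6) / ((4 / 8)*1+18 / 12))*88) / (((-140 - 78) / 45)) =-2805 / 109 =-25.73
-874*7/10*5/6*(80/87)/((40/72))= -24472/29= -843.86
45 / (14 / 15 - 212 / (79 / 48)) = -53325 / 151534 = -0.35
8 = 8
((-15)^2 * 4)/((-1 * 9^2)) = -100/9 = -11.11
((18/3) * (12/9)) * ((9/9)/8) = 1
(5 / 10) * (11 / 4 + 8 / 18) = 1.60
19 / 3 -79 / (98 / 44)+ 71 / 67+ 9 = -187883 / 9849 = -19.08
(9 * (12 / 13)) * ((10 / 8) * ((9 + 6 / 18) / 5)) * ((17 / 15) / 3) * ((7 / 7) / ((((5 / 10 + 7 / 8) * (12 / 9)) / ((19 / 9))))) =18088 / 2145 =8.43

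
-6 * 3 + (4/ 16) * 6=-33/ 2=-16.50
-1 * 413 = -413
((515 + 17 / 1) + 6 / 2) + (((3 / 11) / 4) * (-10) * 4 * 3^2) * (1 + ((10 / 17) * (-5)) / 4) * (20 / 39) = 1292485 / 2431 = 531.67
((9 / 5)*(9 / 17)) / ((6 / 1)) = 27 / 170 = 0.16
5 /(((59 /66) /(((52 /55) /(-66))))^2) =2704 /2106005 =0.00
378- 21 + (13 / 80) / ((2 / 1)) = 57133 / 160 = 357.08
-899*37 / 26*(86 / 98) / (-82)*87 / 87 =1430309 / 104468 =13.69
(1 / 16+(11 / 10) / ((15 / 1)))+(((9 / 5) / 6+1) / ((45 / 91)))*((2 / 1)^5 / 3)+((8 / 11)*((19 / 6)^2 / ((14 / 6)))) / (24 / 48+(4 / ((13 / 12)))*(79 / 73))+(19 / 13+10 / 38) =10725690094201 / 350544514320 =30.60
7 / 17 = 0.41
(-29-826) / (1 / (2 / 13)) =-131.54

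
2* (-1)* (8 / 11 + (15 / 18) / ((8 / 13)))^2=-1207801 / 139392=-8.66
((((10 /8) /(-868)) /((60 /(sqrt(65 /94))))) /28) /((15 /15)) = -sqrt(6110) /109659648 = -0.00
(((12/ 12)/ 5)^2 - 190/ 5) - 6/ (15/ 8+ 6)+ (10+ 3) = -13504/ 525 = -25.72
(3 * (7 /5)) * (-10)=-42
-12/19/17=-12/323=-0.04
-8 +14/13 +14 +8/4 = 118/13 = 9.08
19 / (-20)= -19 / 20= -0.95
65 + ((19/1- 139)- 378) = -433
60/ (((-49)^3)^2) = 60/ 13841287201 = 0.00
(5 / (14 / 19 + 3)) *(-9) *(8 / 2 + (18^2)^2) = -89757900 / 71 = -1264195.77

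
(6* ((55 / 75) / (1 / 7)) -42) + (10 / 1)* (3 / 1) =94 / 5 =18.80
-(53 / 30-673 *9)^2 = -32999265649 / 900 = -36665850.72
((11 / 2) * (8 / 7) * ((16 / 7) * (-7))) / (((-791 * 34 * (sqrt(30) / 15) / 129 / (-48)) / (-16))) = 17436672 * sqrt(30) / 94129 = 1014.61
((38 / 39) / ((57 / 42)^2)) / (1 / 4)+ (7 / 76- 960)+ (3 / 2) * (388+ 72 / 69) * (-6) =-303991433 / 68172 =-4459.18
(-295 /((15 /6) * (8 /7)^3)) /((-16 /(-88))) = -222607 /512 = -434.78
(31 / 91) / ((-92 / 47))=-1457 / 8372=-0.17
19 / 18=1.06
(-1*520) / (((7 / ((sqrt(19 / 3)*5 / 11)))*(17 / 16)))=-41600*sqrt(57) / 3927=-79.98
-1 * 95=-95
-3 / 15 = -0.20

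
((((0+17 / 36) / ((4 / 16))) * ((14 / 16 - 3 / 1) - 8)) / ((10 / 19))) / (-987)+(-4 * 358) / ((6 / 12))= -2863.96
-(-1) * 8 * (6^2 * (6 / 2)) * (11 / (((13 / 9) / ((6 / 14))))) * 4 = 1026432 / 91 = 11279.47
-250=-250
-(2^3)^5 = -32768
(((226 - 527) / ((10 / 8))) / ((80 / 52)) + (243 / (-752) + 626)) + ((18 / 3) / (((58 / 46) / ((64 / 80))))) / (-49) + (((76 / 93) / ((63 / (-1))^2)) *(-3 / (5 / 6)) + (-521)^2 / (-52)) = -1381021235160811 / 290683738800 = -4750.94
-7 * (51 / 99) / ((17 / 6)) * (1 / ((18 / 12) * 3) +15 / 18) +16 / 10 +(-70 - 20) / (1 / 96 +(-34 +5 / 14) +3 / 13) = 38749729 / 13130865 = 2.95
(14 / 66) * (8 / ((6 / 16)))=4.53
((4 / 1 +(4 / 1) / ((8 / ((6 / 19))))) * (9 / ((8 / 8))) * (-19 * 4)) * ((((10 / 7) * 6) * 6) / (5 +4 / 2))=-1023840 / 49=-20894.69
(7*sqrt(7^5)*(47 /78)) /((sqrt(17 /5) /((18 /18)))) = 16121*sqrt(595) /1326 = 296.56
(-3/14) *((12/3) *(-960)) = 5760/7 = 822.86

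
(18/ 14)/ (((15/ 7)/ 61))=36.60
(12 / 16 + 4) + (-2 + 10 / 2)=31 / 4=7.75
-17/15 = -1.13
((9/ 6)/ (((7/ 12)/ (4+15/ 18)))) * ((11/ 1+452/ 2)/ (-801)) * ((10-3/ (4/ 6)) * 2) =-25201/ 623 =-40.45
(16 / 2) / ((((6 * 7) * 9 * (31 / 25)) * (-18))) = -50 / 52731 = -0.00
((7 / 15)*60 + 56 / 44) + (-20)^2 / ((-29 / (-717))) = 3164138 / 319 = 9918.93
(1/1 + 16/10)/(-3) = -13/15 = -0.87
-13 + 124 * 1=111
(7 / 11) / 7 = 1 / 11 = 0.09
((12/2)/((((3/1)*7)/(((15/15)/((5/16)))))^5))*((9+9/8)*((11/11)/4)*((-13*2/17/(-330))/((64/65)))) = 173056/29464771875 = 0.00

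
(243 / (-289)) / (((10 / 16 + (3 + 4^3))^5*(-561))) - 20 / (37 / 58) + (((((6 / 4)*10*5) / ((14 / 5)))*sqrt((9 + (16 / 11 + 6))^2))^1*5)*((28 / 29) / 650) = -980919758011475573469793 / 34935651697971791616707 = -28.08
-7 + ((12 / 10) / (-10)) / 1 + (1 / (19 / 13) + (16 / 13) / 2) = -5.82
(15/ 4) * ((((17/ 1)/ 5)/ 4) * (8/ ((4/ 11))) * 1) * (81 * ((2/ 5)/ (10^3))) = 45441/ 20000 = 2.27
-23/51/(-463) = 23/23613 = 0.00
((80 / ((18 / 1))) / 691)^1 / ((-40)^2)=1 / 248760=0.00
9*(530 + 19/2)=9711/2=4855.50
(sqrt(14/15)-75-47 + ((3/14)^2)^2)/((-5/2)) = 4686671/96040-2 * sqrt(210)/75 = 48.41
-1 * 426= -426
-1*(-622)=622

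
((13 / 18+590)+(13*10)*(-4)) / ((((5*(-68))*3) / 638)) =-406087 / 9180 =-44.24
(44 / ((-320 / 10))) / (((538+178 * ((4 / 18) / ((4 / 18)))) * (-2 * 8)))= 11 / 91648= 0.00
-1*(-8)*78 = 624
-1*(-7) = 7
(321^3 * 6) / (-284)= -99228483 / 142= -698792.13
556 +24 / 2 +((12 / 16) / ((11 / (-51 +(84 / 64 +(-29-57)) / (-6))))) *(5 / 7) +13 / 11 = 5592151 / 9856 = 567.39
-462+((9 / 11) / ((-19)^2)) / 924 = -565057413 / 1223068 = -462.00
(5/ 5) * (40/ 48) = 5/ 6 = 0.83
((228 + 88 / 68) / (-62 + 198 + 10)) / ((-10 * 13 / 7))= -13643 / 161330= -0.08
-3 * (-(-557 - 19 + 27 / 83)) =-143343 / 83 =-1727.02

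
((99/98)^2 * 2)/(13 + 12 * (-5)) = -9801/225694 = -0.04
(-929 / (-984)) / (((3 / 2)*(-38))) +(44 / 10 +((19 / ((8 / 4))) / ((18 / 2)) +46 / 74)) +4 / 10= 6.46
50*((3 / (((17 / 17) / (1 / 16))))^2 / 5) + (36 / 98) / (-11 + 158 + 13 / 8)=0.35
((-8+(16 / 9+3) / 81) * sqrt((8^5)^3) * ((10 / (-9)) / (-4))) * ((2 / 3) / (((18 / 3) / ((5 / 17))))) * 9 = -303510323200 * sqrt(2) / 111537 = -3848305.18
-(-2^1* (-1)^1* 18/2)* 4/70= -1.03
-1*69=-69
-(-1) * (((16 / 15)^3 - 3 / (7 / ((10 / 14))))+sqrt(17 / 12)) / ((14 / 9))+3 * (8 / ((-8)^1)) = -621671 / 257250+3 * sqrt(51) / 28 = -1.65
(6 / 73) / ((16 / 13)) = 39 / 584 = 0.07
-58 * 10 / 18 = -290 / 9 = -32.22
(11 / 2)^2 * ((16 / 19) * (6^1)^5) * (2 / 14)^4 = 3763584 / 45619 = 82.50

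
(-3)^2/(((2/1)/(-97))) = -873/2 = -436.50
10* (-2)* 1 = -20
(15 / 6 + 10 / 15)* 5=95 / 6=15.83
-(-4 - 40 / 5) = 12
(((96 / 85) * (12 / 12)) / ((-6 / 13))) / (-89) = 208 / 7565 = 0.03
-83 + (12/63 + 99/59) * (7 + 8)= -22704/413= -54.97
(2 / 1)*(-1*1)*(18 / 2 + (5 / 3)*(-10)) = 46 / 3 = 15.33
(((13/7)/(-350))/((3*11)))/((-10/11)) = 13/73500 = 0.00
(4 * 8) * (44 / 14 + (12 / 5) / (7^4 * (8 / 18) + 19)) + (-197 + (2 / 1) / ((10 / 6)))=-32555883 / 342125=-95.16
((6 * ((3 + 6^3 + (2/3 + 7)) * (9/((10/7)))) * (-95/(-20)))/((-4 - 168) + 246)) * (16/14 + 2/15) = 129846/185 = 701.87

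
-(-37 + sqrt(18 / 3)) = 37 -sqrt(6) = 34.55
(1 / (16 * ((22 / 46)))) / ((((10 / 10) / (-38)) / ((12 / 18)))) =-437 / 132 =-3.31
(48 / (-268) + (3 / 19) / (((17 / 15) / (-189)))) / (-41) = 573711 / 887281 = 0.65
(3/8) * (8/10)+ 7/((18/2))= 97/90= 1.08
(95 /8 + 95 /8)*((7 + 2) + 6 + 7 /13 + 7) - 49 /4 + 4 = 527.04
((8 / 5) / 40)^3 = 1 / 15625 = 0.00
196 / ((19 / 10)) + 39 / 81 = 53167 / 513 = 103.64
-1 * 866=-866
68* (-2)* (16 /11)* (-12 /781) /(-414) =-4352 /592779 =-0.01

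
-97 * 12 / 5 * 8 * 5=-9312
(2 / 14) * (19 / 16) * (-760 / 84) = -1.53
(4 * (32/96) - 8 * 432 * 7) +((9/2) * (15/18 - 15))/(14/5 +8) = -1742153/72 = -24196.57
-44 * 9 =-396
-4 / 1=-4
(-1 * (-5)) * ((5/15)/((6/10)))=25/9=2.78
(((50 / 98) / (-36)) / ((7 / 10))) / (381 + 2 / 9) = -125 / 2353666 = -0.00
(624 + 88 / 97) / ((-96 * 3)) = -7577 / 3492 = -2.17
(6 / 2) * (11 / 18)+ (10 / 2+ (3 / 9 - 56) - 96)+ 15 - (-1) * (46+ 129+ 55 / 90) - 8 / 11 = 4460 / 99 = 45.05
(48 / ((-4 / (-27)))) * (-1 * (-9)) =2916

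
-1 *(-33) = 33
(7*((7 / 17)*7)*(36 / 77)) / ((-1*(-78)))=294 / 2431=0.12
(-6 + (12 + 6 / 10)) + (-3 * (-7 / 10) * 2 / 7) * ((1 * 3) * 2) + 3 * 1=66 / 5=13.20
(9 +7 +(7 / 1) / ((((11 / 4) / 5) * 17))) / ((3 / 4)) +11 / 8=35465 / 1496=23.71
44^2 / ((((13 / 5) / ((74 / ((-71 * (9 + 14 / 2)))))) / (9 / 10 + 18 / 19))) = -120879 / 1349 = -89.61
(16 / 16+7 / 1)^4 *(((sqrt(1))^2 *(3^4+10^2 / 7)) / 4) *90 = 61470720 / 7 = 8781531.43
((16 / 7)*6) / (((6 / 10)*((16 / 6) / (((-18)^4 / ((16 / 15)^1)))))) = 5904900 / 7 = 843557.14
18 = 18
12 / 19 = 0.63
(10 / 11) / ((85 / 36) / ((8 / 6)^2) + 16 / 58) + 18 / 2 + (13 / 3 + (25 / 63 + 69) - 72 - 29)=-36522517 / 2063061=-17.70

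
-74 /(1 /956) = -70744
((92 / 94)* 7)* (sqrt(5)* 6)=1932* sqrt(5) / 47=91.92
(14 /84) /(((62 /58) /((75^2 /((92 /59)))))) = 562.43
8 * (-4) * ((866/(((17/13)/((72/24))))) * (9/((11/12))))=-116722944/187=-624186.87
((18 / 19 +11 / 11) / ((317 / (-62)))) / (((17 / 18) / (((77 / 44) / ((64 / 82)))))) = -2962701 / 3276512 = -0.90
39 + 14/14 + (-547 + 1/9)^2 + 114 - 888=24166630/81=298353.46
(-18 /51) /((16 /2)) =-3 /68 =-0.04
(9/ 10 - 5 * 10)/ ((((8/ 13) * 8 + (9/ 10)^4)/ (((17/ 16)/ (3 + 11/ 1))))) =-0.67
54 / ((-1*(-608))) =27 / 304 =0.09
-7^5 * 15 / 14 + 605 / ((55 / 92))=-16995.50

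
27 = 27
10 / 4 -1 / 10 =12 / 5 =2.40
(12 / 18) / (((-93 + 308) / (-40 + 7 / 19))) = -502 / 4085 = -0.12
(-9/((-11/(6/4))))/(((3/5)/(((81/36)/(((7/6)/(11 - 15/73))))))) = 239355/5621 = 42.58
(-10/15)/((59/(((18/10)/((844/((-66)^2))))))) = -6534/62245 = -0.10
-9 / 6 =-3 / 2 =-1.50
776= 776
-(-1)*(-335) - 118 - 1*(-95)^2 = -9478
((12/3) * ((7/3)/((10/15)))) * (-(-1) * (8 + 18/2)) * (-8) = -1904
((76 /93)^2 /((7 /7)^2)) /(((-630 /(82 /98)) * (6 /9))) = -59204 /44499105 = -0.00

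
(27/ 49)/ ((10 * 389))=27/ 190610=0.00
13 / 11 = 1.18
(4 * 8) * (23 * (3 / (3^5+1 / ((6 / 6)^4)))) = 552 / 61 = 9.05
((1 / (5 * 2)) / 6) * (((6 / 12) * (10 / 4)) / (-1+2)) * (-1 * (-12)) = 1 / 4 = 0.25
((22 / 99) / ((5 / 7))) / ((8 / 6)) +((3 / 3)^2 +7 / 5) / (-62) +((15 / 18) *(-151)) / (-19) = 60232 / 8835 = 6.82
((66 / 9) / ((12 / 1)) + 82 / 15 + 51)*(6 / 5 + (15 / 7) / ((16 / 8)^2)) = 99.07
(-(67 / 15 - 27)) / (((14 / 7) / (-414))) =-4664.40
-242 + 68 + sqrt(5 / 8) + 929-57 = sqrt(10) / 4 + 698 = 698.79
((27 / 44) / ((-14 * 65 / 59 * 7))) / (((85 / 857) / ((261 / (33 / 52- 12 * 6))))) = 118772487 / 566731550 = 0.21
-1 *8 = -8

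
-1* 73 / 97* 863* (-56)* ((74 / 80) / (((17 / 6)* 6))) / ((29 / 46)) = 750570086 / 239105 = 3139.08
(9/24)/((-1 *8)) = -3/64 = -0.05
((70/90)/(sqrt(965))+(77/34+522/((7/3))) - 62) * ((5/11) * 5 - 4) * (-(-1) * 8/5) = -2966052/6545 - 1064 * sqrt(965)/477675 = -453.25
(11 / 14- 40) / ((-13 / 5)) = 2745 / 182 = 15.08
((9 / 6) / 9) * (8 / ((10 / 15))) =2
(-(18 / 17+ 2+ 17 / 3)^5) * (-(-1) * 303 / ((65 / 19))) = -4479525.85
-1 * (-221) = 221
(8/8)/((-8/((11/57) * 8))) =-11/57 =-0.19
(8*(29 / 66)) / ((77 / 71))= 8236 / 2541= 3.24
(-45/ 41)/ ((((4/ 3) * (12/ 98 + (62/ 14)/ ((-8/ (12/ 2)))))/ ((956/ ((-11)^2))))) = 2107980/ 1036849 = 2.03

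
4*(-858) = -3432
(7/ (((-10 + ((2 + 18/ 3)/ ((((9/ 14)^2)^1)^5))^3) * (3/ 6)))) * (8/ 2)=1186952431706053698400244129628/ 6195566471048265051935887962947335051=0.00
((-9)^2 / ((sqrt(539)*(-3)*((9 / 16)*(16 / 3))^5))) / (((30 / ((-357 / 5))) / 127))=2159*sqrt(11) / 4950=1.45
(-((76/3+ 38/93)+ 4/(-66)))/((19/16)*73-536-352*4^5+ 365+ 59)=420352/5900227179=0.00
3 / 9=1 / 3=0.33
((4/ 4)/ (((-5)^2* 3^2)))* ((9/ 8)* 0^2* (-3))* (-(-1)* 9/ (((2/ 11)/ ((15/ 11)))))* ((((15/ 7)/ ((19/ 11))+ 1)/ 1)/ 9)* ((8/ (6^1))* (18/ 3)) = 0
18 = 18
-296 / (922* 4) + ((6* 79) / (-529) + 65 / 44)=0.50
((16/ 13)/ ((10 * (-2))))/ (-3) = 4/ 195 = 0.02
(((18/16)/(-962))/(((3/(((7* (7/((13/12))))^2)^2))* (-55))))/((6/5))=3735591048/151116251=24.72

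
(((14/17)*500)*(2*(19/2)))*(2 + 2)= 532000/17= 31294.12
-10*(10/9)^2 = -1000/81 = -12.35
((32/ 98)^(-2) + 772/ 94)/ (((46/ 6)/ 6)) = 1904967/ 138368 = 13.77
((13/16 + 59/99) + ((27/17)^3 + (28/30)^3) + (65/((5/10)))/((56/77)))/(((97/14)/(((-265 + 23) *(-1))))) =41566509753769/6433573500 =6460.87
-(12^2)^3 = -2985984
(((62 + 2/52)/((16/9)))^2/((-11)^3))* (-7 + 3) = 210743289/57584384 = 3.66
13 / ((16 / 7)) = 5.69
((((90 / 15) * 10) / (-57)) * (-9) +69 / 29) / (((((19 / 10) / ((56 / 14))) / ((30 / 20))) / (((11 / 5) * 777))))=63983.71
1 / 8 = 0.12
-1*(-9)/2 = 9/2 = 4.50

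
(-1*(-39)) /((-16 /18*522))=-39 /464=-0.08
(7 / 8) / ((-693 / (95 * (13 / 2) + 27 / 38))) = -0.78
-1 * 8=-8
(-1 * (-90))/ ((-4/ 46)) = -1035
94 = 94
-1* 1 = -1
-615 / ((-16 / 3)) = 1845 / 16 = 115.31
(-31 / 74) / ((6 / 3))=-31 / 148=-0.21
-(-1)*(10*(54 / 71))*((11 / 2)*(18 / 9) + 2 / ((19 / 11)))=124740 / 1349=92.47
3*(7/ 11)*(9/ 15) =63/ 55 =1.15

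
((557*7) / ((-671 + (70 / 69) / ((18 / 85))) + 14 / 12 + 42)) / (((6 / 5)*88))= -4035465 / 68096072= -0.06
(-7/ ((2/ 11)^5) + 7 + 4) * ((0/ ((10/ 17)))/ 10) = 0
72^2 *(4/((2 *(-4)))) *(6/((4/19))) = -73872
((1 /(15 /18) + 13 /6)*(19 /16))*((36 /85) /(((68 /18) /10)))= 51813 /11560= 4.48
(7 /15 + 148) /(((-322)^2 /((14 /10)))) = 2227 /1110900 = 0.00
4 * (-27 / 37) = -108 / 37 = -2.92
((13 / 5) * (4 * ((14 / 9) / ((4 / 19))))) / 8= 1729 / 180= 9.61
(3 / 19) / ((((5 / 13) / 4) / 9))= 1404 / 95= 14.78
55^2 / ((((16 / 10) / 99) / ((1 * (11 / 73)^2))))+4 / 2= 181267639 / 42632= 4251.91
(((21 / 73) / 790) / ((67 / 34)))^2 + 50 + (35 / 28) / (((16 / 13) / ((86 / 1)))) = 16403948471973243 / 119437167456800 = 137.34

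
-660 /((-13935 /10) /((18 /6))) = 1320 /929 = 1.42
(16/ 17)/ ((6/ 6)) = 16/ 17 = 0.94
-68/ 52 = -17/ 13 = -1.31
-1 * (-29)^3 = 24389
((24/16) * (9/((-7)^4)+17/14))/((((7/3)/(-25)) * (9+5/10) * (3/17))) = -7457475/638666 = -11.68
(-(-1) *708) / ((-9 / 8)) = -1888 / 3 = -629.33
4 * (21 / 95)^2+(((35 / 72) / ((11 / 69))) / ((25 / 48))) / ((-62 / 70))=-19740826 / 3077525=-6.41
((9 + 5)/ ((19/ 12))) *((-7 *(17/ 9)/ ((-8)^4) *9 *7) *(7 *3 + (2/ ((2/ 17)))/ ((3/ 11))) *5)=-3644375/ 4864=-749.25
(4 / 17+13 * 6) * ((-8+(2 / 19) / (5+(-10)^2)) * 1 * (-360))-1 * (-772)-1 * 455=3835309 / 17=225606.41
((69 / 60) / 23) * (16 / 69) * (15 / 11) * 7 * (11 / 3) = 28 / 69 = 0.41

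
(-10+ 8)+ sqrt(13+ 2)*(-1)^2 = -2+ sqrt(15) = 1.87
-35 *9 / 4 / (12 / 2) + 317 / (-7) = -3271 / 56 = -58.41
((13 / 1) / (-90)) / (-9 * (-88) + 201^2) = -13 / 3707370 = -0.00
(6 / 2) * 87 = 261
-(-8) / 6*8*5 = 160 / 3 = 53.33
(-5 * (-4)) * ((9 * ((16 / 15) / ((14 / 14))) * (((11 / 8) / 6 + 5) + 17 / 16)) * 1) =1208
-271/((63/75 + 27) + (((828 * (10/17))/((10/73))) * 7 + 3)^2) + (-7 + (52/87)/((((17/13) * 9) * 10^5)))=-3475959162770863664813/496565599680521325000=-7.00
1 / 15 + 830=12451 / 15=830.07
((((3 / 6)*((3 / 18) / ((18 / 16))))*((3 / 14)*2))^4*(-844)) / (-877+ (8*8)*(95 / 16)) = 13504 / 7829221617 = 0.00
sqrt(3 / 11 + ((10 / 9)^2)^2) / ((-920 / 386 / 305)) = -11773*sqrt(1426513) / 81972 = -171.54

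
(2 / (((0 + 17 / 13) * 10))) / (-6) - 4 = -4.03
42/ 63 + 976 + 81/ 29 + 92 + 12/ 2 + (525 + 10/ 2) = 139849/ 87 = 1607.46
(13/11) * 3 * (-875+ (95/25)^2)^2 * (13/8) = 58666515843/13750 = 4266655.70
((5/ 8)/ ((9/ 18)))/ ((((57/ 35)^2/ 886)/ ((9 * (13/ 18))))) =35273875/ 12996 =2714.21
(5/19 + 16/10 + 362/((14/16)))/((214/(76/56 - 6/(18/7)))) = -11330719/5977020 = -1.90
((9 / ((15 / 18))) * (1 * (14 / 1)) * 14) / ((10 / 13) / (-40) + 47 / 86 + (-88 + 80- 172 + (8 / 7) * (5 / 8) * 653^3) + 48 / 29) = 4804162272 / 451386910760665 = 0.00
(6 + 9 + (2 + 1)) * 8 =144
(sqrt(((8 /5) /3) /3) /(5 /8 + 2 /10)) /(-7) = -16*sqrt(10) /693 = -0.07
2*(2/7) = 4/7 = 0.57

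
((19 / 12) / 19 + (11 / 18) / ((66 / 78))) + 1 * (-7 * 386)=-97243 / 36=-2701.19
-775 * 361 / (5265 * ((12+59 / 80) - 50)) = 4476400 / 3138993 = 1.43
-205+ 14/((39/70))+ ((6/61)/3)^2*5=-26102035/145119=-179.87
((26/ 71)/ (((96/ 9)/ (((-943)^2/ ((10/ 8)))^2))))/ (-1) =-30839787576039/ 1775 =-17374528211.85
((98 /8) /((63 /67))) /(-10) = -469 /360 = -1.30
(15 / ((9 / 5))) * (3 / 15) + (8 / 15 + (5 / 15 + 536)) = 8078 / 15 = 538.53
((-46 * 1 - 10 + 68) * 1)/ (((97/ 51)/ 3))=1836/ 97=18.93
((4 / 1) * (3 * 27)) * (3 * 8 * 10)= 77760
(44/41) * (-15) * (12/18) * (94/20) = -2068/41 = -50.44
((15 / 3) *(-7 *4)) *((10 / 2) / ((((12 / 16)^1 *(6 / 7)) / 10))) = -98000 / 9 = -10888.89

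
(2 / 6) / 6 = 1 / 18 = 0.06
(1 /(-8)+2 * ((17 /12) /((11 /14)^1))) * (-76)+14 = -16537 /66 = -250.56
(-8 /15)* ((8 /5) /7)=-64 /525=-0.12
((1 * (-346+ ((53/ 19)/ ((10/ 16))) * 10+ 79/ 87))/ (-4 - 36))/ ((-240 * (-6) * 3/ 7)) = 3476627/ 285638400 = 0.01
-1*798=-798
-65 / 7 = -9.29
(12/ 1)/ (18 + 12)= 2/ 5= 0.40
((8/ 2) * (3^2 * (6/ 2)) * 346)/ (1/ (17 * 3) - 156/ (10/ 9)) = -9528840/ 35797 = -266.19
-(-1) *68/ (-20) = -17/ 5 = -3.40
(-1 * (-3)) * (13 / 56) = 39 / 56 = 0.70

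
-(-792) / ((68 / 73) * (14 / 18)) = 130086 / 119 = 1093.16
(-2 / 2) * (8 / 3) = -8 / 3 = -2.67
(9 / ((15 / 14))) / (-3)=-14 / 5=-2.80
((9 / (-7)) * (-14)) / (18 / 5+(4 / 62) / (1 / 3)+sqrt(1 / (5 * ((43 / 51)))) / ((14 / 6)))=384063960 / 80697457 - 201810 * sqrt(10965) / 80697457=4.50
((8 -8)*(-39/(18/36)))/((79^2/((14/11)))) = 0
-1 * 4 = -4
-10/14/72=-5/504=-0.01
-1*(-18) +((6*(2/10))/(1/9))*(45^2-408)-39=87213/5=17442.60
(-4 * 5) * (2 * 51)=-2040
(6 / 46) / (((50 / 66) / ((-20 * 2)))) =-792 / 115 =-6.89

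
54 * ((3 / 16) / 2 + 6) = 5265 / 16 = 329.06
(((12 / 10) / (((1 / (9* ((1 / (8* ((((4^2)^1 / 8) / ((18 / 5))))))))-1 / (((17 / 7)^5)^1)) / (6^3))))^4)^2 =243599851065002291851361105632143476272449034697006098772449601057344312098566416027877376 / 34825843627563492755235599234120368000267994419777867868408250390625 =6994801150264200377381.24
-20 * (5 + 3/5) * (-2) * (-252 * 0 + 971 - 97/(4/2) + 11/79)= 16327024/79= 206671.19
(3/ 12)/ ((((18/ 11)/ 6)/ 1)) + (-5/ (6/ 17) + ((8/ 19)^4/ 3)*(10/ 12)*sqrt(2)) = -53/ 4 + 10240*sqrt(2)/ 1172889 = -13.24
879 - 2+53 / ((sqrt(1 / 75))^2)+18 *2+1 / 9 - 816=36649 / 9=4072.11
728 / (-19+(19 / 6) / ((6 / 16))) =-6552 / 95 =-68.97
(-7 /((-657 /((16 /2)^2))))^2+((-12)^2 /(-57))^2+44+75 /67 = 542547069127 /10440294363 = 51.97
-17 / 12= -1.42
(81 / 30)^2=729 / 100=7.29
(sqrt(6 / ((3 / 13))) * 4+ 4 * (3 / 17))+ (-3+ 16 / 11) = -157 / 187+ 4 * sqrt(26) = 19.56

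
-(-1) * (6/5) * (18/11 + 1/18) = 67/33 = 2.03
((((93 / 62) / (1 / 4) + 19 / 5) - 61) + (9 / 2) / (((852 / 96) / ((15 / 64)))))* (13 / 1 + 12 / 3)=-4932397 / 5680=-868.38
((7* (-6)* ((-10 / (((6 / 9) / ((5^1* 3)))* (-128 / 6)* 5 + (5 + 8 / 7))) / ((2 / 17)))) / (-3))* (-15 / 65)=134946 / 689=195.86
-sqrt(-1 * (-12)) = -2 * sqrt(3) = -3.46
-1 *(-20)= 20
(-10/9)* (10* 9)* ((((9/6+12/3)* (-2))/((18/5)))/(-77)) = -250/63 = -3.97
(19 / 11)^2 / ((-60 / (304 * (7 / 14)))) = -13718 / 1815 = -7.56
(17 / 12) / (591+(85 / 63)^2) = 22491 / 9411616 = 0.00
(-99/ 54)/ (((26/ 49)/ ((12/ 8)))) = -539/ 104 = -5.18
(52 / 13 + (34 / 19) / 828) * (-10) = -157405 / 3933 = -40.02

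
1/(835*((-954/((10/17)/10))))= -1/13542030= -0.00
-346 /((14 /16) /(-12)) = 33216 /7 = 4745.14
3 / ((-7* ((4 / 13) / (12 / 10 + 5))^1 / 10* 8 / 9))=-97.15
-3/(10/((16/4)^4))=-384/5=-76.80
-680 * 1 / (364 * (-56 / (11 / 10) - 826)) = 935 / 438893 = 0.00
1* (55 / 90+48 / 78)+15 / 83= 27331 / 19422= 1.41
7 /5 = 1.40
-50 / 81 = -0.62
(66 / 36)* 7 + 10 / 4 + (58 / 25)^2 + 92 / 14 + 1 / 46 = 16487749 / 603750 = 27.31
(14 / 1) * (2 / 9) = 28 / 9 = 3.11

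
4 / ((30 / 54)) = 7.20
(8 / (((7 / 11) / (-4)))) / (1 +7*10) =-0.71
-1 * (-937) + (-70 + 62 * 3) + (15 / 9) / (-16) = 50539 / 48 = 1052.90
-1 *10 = -10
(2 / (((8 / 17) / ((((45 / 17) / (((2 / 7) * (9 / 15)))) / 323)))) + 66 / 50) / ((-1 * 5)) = -98397 / 323000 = -0.30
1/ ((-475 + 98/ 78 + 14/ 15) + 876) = 195/ 78622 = 0.00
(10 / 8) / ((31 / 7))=35 / 124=0.28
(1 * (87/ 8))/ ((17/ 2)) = 1.28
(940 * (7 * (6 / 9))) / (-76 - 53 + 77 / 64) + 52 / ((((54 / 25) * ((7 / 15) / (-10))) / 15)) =-1334983180 / 171759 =-7772.42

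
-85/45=-17/9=-1.89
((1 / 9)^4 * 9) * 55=55 / 729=0.08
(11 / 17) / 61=0.01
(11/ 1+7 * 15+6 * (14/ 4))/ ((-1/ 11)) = -1507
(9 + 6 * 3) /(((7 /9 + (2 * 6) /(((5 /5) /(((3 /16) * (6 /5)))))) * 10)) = 243 /313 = 0.78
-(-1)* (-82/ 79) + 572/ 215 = 1.62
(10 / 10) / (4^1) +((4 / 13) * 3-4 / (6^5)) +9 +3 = 332897 / 25272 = 13.17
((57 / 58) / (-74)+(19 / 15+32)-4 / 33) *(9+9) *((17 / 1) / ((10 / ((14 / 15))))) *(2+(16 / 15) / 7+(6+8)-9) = 99853017827 / 14753750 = 6767.98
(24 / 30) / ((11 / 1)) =4 / 55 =0.07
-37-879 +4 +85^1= -827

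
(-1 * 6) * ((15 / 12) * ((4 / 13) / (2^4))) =-15 / 104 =-0.14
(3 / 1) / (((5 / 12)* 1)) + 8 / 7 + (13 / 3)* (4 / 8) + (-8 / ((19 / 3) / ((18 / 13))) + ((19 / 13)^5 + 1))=16.43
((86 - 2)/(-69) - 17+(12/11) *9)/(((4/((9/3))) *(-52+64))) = -2125/4048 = -0.52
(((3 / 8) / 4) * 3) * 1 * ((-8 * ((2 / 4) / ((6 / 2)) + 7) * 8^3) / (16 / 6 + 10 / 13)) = -160992 / 67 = -2402.87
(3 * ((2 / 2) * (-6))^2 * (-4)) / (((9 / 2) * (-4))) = 24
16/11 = 1.45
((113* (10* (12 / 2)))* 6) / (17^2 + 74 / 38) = 96615 / 691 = 139.82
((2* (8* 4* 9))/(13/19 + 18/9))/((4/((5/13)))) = 20.63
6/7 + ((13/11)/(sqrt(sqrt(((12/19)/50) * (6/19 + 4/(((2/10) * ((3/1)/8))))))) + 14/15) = 3.09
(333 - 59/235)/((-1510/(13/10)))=-254137/887125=-0.29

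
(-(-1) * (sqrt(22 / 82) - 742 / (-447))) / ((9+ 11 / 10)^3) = 1000 * sqrt(451) / 42242341+ 742000 / 460544547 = 0.00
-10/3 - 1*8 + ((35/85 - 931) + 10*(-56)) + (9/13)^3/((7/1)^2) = -8245967315/5490303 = -1501.91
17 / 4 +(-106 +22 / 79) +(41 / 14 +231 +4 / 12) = 881197 / 6636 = 132.79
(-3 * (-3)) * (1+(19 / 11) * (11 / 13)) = 288 / 13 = 22.15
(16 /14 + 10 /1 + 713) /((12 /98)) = 35483 /6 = 5913.83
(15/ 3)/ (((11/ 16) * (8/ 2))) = 20/ 11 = 1.82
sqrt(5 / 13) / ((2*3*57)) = sqrt(65) / 4446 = 0.00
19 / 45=0.42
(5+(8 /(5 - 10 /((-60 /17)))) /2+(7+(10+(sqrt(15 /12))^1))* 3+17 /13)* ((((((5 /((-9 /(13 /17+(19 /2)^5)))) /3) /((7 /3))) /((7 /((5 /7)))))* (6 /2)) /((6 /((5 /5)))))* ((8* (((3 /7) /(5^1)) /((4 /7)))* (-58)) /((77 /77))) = 6103644355* sqrt(5) /186592+215623444129085 /171011568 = 1334014.94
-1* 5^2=-25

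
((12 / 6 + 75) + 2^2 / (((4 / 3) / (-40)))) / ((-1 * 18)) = 43 / 18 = 2.39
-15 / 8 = -1.88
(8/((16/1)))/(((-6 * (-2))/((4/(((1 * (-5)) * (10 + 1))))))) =-0.00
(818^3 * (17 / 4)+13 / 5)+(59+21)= 11631048343 / 5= 2326209668.60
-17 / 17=-1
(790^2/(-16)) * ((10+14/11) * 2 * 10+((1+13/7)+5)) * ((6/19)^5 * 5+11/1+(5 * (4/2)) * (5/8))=-479328942158932875/3050553968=-157128491.15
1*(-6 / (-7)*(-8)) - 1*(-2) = -34 / 7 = -4.86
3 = 3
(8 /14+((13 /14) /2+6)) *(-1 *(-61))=12017 /28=429.18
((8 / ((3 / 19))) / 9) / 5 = 152 / 135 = 1.13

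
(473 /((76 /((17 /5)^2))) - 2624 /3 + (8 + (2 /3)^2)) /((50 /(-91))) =1235973557 /855000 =1445.58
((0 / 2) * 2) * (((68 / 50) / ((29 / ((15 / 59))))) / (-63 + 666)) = 0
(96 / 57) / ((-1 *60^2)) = -2 / 4275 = -0.00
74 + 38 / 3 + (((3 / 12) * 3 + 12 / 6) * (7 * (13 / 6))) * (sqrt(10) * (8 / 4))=260 / 3 + 1001 * sqrt(10) / 12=350.45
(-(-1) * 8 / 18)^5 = 1024 / 59049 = 0.02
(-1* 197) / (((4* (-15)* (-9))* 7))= -197 / 3780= -0.05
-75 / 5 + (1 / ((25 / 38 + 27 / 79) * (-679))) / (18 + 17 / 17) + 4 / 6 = -87620671 / 6113037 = -14.33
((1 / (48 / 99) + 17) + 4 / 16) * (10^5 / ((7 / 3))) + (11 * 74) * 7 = 5833636 / 7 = 833376.57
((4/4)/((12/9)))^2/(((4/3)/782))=329.91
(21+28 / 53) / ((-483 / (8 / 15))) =-1304 / 54855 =-0.02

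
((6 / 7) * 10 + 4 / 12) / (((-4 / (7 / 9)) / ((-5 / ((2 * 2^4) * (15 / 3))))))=187 / 3456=0.05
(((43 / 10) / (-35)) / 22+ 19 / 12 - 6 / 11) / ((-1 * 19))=-11923 / 219450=-0.05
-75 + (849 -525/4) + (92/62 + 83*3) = 110761/124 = 893.23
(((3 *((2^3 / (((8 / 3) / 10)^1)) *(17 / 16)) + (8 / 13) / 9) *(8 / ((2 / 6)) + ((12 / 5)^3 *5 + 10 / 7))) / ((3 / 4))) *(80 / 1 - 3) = 8151047707 / 8775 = 928894.33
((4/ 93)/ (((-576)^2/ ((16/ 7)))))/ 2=1/ 6749568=0.00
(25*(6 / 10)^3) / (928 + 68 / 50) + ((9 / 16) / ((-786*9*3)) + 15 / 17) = 6617388031 / 7450864992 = 0.89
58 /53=1.09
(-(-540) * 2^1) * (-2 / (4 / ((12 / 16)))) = -405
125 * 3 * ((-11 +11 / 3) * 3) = -8250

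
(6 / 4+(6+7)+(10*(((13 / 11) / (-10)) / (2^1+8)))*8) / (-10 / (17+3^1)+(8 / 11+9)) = 213 / 145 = 1.47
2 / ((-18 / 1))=-1 / 9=-0.11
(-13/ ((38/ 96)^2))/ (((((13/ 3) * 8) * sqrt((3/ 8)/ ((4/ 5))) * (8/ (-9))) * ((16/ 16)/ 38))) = 2592 * sqrt(30)/ 95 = 149.44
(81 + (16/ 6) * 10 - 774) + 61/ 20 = -39797/ 60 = -663.28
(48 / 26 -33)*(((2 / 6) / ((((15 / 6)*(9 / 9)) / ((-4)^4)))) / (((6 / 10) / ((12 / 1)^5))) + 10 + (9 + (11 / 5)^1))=-5733097866 / 13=-441007528.15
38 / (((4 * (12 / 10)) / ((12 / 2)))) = 95 / 2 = 47.50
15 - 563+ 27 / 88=-48197 / 88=-547.69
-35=-35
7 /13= 0.54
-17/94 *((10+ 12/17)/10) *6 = -273/235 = -1.16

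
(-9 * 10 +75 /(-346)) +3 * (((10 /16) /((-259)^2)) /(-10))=-16751467839 /185680208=-90.22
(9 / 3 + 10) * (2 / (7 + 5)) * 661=8593 / 6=1432.17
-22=-22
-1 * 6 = -6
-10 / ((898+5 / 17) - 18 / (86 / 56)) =-1462 / 129617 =-0.01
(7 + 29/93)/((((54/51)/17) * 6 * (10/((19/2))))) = 93347/5022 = 18.59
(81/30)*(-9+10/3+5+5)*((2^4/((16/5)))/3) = 39/2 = 19.50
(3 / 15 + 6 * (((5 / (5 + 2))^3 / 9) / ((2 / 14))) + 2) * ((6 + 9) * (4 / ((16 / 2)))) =2867 / 98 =29.26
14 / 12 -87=-515 / 6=-85.83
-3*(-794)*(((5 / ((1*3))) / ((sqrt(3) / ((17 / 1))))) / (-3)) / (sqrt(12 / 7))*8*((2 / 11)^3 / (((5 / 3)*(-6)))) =215968*sqrt(7) / 11979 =47.70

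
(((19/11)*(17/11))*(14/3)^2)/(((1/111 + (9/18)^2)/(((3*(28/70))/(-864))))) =-585599/1878525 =-0.31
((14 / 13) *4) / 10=28 / 65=0.43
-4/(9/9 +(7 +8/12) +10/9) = -9/22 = -0.41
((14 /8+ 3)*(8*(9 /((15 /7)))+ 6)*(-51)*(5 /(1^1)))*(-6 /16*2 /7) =287793 /56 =5139.16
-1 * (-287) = 287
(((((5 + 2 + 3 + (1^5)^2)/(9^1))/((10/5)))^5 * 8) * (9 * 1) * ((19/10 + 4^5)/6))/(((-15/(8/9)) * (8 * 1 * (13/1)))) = -1652222209/2763493200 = -0.60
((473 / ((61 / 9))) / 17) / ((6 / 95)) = 134805 / 2074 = 65.00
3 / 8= 0.38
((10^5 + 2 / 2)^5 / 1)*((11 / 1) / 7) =110005500110001100005500011 / 7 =15715071444285871429357140.00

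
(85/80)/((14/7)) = 17/32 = 0.53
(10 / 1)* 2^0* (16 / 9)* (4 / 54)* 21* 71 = 159040 / 81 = 1963.46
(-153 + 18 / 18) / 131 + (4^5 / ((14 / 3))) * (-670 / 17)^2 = 90325554904 / 265013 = 340834.43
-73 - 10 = -83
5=5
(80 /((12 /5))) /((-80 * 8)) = -5 /96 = -0.05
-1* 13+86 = 73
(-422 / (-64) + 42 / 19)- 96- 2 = -54231 / 608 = -89.20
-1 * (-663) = 663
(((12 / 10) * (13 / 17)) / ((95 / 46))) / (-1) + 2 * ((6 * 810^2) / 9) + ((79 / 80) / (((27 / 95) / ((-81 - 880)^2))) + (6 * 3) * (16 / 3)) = 14245591200959 / 3488400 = 4083703.47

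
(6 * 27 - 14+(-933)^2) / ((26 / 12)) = 5223822 / 13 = 401832.46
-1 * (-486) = 486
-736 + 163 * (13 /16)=-9657 /16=-603.56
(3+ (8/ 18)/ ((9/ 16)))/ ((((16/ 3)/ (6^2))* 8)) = 3.20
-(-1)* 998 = 998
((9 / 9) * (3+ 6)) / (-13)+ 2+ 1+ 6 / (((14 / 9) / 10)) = 3720 / 91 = 40.88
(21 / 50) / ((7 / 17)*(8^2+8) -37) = -357 / 6250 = -0.06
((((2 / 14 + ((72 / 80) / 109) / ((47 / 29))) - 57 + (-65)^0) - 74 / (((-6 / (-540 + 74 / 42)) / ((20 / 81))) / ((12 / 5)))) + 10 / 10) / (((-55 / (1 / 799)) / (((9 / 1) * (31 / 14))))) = 10774952790649 / 5956946018100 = 1.81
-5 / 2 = -2.50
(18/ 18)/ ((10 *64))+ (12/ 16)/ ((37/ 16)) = 7717/ 23680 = 0.33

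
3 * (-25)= -75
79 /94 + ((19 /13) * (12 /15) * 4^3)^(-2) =934709167 /1111949312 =0.84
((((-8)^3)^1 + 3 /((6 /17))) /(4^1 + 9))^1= -1007 /26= -38.73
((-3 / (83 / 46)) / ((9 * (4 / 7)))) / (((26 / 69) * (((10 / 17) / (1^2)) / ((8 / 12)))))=-62951 / 64740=-0.97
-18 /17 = -1.06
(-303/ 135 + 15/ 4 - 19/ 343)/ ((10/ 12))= 1.74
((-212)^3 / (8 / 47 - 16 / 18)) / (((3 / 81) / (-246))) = -88058896290.95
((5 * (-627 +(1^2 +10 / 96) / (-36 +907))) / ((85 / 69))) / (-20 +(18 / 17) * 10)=602911949 / 2229760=270.39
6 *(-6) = -36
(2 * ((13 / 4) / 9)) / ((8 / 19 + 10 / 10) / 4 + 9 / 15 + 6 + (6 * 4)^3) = 2470 / 47301867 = 0.00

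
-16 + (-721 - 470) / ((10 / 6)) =-3653 / 5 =-730.60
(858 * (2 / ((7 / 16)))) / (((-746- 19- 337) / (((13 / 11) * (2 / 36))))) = -2704 / 11571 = -0.23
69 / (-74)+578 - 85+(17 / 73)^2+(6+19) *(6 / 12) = 99497794 / 197173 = 504.62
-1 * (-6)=6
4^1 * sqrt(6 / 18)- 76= -76 + 4 * sqrt(3) / 3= -73.69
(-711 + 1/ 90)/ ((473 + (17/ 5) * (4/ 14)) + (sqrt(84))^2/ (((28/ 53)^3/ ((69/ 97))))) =-2433117736/ 3008795319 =-0.81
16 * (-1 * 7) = -112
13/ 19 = 0.68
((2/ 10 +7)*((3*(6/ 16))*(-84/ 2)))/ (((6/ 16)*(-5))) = 4536/ 25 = 181.44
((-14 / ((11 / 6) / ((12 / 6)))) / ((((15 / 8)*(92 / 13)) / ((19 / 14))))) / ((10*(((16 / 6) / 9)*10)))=-6669 / 126500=-0.05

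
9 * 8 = 72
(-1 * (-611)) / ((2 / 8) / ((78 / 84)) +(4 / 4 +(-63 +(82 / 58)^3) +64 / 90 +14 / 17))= -296394395310 / 27830135399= -10.65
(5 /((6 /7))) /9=35 /54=0.65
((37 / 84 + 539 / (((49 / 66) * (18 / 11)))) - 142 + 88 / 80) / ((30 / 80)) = 84898 / 105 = 808.55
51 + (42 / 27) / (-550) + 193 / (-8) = 532069 / 19800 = 26.87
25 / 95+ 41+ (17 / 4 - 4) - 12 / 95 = 15727 / 380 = 41.39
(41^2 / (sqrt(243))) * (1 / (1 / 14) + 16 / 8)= 26896 * sqrt(3) / 27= 1725.38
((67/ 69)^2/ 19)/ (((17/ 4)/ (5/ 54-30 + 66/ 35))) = -0.33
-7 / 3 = -2.33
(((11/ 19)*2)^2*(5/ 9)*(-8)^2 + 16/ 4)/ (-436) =-0.12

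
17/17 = 1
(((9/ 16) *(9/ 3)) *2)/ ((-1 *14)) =-27/ 112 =-0.24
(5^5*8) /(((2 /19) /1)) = 237500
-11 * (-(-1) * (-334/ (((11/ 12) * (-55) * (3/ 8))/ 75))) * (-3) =480960/ 11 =43723.64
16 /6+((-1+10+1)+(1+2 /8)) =167 /12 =13.92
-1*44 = -44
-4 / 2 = -2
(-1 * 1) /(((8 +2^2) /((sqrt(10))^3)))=-5 * sqrt(10) /6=-2.64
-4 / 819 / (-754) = 2 / 308763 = 0.00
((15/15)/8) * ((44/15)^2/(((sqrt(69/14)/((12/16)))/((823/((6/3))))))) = 149.52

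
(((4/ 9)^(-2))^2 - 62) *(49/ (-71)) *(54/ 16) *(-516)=-1589080437/ 36352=-43713.70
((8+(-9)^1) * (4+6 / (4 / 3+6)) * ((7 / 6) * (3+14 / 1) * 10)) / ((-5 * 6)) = 6307 / 198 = 31.85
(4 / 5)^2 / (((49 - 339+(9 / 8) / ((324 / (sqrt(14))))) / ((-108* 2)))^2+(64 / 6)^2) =517133825998848* sqrt(14) / 250070722459285139804405+6923550862991892676608 / 1250353612296425699022025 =0.01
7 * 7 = 49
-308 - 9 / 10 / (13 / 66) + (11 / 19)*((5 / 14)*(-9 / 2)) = -10840819 / 34580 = -313.50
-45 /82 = -0.55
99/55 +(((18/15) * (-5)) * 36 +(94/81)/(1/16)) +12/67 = -5303617/27135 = -195.45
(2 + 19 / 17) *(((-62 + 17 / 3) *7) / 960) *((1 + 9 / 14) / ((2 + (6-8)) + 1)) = -206011 / 97920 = -2.10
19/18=1.06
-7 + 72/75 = -151/25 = -6.04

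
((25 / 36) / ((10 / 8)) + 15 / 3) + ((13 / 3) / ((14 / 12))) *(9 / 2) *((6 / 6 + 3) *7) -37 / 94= 400295 / 846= 473.16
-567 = -567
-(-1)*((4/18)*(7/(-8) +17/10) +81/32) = 1303/480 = 2.71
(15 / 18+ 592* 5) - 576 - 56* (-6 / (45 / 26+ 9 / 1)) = 149801 / 62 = 2416.15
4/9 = 0.44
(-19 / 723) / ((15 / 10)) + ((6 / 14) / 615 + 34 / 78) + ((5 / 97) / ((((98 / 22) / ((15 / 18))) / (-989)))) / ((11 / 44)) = -1036566410582 / 27474169905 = -37.73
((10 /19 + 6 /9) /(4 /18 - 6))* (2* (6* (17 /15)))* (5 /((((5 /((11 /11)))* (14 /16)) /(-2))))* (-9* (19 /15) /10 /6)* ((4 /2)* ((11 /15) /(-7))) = 0.26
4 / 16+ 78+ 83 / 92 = 3641 / 46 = 79.15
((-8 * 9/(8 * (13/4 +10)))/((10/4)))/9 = -8/265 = -0.03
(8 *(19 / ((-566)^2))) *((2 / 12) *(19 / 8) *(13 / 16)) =4693 / 30754176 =0.00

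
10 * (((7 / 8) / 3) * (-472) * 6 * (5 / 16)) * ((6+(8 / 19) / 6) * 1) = -1786225 / 114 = -15668.64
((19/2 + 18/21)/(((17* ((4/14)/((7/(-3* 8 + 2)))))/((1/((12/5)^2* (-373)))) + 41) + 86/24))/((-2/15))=-1141875/482774287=-0.00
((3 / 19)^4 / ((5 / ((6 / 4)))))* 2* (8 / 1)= 1944 / 651605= 0.00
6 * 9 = 54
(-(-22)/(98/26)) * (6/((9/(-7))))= -27.24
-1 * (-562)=562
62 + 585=647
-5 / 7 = -0.71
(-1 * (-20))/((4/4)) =20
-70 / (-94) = 35 / 47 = 0.74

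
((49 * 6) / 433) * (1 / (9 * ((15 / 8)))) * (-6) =-1568 / 6495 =-0.24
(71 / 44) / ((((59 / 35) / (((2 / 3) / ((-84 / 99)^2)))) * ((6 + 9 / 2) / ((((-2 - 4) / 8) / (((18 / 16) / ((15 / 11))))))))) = -1775 / 23128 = -0.08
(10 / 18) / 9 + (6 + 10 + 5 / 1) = 1706 / 81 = 21.06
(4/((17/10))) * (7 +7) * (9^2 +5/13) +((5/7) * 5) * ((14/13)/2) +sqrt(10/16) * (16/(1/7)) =28 * sqrt(10) +592905/221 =2771.37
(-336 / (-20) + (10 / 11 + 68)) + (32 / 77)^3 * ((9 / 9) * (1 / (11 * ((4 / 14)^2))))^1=43961298 / 512435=85.79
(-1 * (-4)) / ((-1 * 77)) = -4 / 77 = -0.05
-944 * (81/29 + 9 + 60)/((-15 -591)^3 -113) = 1965408/6453808741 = 0.00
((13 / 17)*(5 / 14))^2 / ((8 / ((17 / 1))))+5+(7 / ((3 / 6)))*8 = 3122977 / 26656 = 117.16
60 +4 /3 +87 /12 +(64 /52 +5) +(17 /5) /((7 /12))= 440309 /5460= 80.64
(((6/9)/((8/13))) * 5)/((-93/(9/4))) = -65/496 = -0.13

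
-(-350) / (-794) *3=-525 / 397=-1.32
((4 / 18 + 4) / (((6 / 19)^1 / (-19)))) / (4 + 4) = -6859 / 216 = -31.75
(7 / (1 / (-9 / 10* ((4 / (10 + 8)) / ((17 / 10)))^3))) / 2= -2800 / 397953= -0.01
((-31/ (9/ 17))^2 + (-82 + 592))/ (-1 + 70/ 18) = 319039/ 234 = 1363.41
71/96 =0.74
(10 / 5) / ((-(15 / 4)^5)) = -2048 / 759375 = -0.00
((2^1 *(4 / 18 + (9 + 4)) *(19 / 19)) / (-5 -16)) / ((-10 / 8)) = 136 / 135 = 1.01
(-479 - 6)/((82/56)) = -13580/41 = -331.22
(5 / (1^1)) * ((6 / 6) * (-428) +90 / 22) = -2119.55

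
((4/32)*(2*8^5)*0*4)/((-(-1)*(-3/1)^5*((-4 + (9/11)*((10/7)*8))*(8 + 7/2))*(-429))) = 0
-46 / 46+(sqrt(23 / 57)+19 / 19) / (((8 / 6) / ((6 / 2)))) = 5 / 4+3 * sqrt(1311) / 76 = 2.68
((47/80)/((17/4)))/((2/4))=47/170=0.28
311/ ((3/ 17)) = 5287/ 3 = 1762.33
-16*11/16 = -11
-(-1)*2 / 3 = 2 / 3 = 0.67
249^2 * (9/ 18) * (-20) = -620010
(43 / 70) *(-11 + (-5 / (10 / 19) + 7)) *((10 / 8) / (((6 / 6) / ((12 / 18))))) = -387 / 56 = -6.91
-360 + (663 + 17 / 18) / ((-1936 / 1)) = -12557231 / 34848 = -360.34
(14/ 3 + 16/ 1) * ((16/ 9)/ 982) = 0.04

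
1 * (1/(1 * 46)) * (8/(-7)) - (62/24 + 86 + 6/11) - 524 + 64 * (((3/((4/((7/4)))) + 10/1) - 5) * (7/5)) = -5053049/106260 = -47.55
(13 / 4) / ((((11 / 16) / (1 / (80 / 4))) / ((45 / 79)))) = 117 / 869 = 0.13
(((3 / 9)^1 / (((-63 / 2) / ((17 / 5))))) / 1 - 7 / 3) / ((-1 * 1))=2239 / 945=2.37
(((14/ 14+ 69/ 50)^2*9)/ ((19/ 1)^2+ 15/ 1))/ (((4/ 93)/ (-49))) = -580785093/ 3760000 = -154.46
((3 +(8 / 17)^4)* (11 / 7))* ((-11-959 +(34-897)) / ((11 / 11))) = -5134689417 / 584647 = -8782.55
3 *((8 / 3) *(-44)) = -352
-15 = -15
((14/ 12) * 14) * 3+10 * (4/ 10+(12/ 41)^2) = 90533/ 1681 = 53.86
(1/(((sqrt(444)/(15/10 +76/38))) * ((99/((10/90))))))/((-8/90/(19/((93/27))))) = -665 * sqrt(111)/605616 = -0.01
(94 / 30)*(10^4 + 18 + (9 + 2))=157121 / 5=31424.20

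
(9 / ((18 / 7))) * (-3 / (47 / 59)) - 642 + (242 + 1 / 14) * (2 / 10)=-606.77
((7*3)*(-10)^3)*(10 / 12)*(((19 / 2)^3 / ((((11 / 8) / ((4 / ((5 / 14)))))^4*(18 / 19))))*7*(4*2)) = -514461092311728128 / 131769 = -3904264981230.24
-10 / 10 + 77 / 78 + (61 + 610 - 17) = 51011 / 78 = 653.99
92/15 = 6.13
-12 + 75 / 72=-263 / 24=-10.96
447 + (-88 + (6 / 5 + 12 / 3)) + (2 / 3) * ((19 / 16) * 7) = 44369 / 120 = 369.74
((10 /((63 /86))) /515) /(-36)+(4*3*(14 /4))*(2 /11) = 4905211 /642411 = 7.64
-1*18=-18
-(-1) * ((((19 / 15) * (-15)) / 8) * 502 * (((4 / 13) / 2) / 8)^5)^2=22743361 / 2312881695184912384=0.00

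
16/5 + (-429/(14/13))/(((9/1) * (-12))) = 17359/2520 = 6.89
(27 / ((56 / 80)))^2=72900 / 49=1487.76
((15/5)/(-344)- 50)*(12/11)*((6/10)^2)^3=-37622961/14781250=-2.55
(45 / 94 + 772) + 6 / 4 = 36377 / 47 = 773.98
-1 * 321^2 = -103041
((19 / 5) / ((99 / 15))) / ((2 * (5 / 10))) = 19 / 33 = 0.58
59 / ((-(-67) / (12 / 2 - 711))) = -41595 / 67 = -620.82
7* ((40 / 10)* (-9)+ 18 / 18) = -245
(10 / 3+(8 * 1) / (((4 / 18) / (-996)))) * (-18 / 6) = 107558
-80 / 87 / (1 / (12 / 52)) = -80 / 377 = -0.21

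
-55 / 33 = -5 / 3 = -1.67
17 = 17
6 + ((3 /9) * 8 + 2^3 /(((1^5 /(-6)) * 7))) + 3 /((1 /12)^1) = 794 /21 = 37.81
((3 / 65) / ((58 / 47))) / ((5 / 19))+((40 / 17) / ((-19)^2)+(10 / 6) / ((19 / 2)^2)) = 57994069 / 347047350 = 0.17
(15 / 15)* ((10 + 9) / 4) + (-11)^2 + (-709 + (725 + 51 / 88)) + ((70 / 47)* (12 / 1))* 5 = 958275 / 4136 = 231.69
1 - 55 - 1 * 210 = -264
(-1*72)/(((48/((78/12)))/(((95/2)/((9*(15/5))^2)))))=-1235/1944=-0.64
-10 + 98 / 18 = -41 / 9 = -4.56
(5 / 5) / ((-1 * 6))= -1 / 6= -0.17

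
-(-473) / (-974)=-473 / 974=-0.49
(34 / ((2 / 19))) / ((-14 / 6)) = -969 / 7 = -138.43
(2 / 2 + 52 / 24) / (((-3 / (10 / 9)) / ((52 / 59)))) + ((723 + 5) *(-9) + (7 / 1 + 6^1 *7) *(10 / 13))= -404778614 / 62127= -6515.34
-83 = -83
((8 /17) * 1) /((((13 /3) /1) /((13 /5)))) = 24 /85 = 0.28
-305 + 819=514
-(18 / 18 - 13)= 12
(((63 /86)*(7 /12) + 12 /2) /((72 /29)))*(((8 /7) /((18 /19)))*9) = 406087 /14448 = 28.11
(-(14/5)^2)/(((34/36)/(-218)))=769104/425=1809.66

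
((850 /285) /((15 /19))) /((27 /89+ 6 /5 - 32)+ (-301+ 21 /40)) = -121040 /10604331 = -0.01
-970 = -970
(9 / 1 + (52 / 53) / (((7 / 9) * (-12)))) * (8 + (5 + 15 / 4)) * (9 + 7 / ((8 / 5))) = 5914425 / 2968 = 1992.73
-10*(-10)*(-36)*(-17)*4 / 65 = 48960 / 13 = 3766.15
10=10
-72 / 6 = -12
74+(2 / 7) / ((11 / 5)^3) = 74.03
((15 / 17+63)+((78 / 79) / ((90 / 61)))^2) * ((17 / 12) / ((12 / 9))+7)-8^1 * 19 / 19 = 65015656469 / 127316400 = 510.66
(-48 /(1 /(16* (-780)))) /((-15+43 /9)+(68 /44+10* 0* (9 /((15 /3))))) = -59304960 /859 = -69039.53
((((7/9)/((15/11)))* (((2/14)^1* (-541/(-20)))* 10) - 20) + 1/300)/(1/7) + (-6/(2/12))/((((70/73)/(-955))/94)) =63697471631/18900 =3370236.59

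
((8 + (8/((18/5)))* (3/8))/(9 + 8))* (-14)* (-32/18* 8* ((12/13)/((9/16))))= 3039232/17901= 169.78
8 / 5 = 1.60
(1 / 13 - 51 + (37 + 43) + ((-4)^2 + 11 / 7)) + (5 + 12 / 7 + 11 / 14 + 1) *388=304363 / 91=3344.65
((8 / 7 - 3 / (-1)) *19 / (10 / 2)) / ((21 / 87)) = 15979 / 245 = 65.22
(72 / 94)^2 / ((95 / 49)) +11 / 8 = 2816437 / 1678840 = 1.68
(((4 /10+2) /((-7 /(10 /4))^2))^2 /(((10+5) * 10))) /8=3 /38416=0.00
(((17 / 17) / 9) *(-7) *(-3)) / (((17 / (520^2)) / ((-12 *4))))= -30284800 / 17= -1781458.82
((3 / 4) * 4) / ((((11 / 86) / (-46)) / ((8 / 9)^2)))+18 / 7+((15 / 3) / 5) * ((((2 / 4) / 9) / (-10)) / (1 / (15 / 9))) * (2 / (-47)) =-6151573 / 7238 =-849.90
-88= -88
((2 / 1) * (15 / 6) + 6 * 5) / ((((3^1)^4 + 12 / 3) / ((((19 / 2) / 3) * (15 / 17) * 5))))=3325 / 578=5.75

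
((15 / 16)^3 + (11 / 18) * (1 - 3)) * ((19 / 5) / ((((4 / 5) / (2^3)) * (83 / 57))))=-5299841 / 509952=-10.39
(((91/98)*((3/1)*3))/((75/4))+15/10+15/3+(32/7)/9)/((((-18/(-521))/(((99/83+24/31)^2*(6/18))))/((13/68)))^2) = 1246246746051252243964393/3283159522564651420800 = 379.59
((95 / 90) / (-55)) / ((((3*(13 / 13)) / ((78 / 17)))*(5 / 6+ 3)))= -494 / 64515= -0.01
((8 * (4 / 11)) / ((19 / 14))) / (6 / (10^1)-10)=-0.23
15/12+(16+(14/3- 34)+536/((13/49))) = 313283/156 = 2008.22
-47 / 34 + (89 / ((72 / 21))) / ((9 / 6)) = 9745 / 612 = 15.92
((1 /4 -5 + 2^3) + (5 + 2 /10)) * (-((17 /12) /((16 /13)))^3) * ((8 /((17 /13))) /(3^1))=-26.28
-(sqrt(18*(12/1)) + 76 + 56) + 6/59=-7782/59 - 6*sqrt(6)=-146.60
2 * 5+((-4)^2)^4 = 65546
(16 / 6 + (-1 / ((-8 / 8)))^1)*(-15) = -55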